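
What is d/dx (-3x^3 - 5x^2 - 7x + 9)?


Apply the power rule term by term:
  d/dx(-3x^3) = -9x^2
  d/dx(-5x^2) = -10x
  d/dx(-7x) = -7
  d/dx(9) = 0
p'(x) = -9x^2 - 10x - 7


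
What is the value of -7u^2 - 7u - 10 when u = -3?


Using direct substitution:
  -7 * (-3)^2 = -63
  -7 * (-3)^1 = 21
  constant: -10
Sum = -63 + 21 - 10 = -52


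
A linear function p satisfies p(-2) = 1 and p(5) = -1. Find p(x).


p(x) = mx + b. Using p(-2)=1, p(5)=-1:
m = (1 + 1)/(-2 - 5) = 2/-7 = -2/7
b = 1 - m*(-2) = 1 - 4/7 = 3/7
p(x) = -(2/7)x + (3/7)


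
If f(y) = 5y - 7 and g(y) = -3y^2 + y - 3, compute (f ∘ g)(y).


Substitute g(y) into f:
f(g(y)) = 5*(-3y^2 + y - 3) + (-7)
Expand and combine: -15y^2 + 5y - 22


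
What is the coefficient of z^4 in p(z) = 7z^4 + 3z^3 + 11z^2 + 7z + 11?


Read off the coefficient of z^4: 7


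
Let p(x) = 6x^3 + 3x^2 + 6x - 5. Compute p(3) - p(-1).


p(3) = 202
p(-1) = -14
p(3) - p(-1) = 202 + 14 = 216


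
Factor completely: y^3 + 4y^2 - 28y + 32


Try integer roots (divisors of 32). y=2: p(2)=0.
Divide out (y - 2): quotient is y^2 + 6y - 16.
Factor the quadratic: (y + 8)(y - 2)
Result: (y - 2)(y + 8)(y - 2)


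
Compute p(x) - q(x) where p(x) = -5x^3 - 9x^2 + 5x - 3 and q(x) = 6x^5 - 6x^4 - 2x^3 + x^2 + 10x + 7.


Distribute the minus sign:
  (-5x^3 - 9x^2 + 5x - 3)
- (6x^5 - 6x^4 - 2x^3 + x^2 + 10x + 7)
Negate second polynomial: -6x^5 + 6x^4 + 2x^3 - x^2 - 10x - 7
Add: -6x^5 + 6x^4 - 3x^3 - 10x^2 - 5x - 10


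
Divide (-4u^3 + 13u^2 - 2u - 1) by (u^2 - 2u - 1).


(-4u^3 + 13u^2 - 2u - 1) / (u^2 - 2u - 1)
Step 1: -4u * (u^2 - 2u - 1) = -4u^3 + 8u^2 + 4u; subtract.
Step 2: 5 * (u^2 - 2u - 1) = 5u^2 - 10u - 5; subtract.
Quotient: -4u + 5, Remainder: 4u + 4


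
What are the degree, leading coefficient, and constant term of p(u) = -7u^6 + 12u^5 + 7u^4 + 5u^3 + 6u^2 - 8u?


Highest power of u is 6, with coefficient -7. Constant term is 0.
Degree = 6, leading coefficient = -7, constant term = 0


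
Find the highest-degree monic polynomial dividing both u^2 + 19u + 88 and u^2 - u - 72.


Factor each:
  u^2 + 19u + 88 = (u + 8)(u + 11)
  u^2 - u - 72 = (u + 8)(u - 9)
Common monic factor: u + 8


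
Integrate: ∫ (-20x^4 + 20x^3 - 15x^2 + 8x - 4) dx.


Reverse power rule on each term:
  ∫ -20x^4 dx = -4x^5
  ∫ 20x^3 dx = 5x^4
  ∫ -15x^2 dx = -5x^3
  ∫ 8x dx = 4x^2
  ∫ -4 dx = -4x
F(x) = -4x^5 + 5x^4 - 5x^3 + 4x^2 - 4x + C


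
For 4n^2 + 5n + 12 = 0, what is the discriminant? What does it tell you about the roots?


D = b^2 - 4ac = (5)^2 - 4(4)(12) = 25 - 192 = -167
Since D < 0: two complex conjugate roots (no real roots)


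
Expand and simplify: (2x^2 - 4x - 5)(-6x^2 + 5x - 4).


Distribute each term of the first polynomial:
  (2x^2)(-6x^2 + 5x - 4) = -12x^4 + 10x^3 - 8x^2
  (-4x)(-6x^2 + 5x - 4) = 24x^3 - 20x^2 + 16x
  (-5)(-6x^2 + 5x - 4) = 30x^2 - 25x + 20
Sum: -12x^4 + 34x^3 + 2x^2 - 9x + 20


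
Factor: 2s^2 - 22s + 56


Roots satisfy r1 + r2 = -b/a = 11 and r1*r2 = c/a = 28.
So r1 = 4, r2 = 7.
2s^2 - 22s + 56 = 2(s - r1)(s - r2) = 2(s - 4)(s - 7)


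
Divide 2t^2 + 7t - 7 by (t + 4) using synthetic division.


Synthetic division with c = -4. Coefficients: 2, 7, -7
Bring down 2.
  2 * -4 = -8; -8 + 7 = -1
  -1 * -4 = 4; 4 - 7 = -3
Quotient: 2t - 1, Remainder: -3


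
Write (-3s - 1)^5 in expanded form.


Expand (-3s - 1)^5 by repeated multiplication:
  (-3s - 1)^2 = 9s^2 + 6s + 1
  (-3s - 1)^3 = -27s^3 - 27s^2 - 9s - 1
  (-3s - 1)^4 = 81s^4 + 108s^3 + 54s^2 + 12s + 1
= -243s^5 - 405s^4 - 270s^3 - 90s^2 - 15s - 1


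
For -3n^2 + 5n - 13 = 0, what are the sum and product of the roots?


For an^2+bn+c=0: sum = -b/a, product = c/a.
a=-3, b=5, c=-13
Sum = -(5)/-3 = 5/3
Product = (-13)/-3 = 13/3


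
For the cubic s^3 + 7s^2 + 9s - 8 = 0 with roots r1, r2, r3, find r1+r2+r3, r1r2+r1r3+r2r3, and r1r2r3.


Monic cubic s^3+bs^2+cs+d=0: sum=-b, pairwise sum=c, product=-d.
b=7, c=9, d=-8
r1+r2+r3 = -7
r1r2+r1r3+r2r3 = 9
r1r2r3 = 8


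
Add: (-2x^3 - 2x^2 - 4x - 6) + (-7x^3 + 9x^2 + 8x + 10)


Align terms by degree and add:
  -2x^3 - 2x^2 - 4x - 6
  -7x^3 + 9x^2 + 8x + 10
= -9x^3 + 7x^2 + 4x + 4


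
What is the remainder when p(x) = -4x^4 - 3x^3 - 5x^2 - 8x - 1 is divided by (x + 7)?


By the Remainder Theorem, the remainder equals p(-7):
  -4*(-7)^4 = -9604
  -3*(-7)^3 = 1029
  -5*(-7)^2 = -245
  -8*(-7)^1 = 56
  constant: -1
Sum: -9604 + 1029 - 245 + 56 - 1 = -8765


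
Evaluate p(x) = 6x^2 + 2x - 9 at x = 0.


Using direct substitution:
  6 * (0)^2 = 0
  2 * (0)^1 = 0
  constant: -9
Sum = 0 + 0 - 9 = -9


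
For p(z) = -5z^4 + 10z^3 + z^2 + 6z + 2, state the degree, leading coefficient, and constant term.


Highest power of z is 4, with coefficient -5. Constant term is 2.
Degree = 4, leading coefficient = -5, constant term = 2


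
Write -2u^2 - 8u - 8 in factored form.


Roots satisfy r1 + r2 = -b/a = -4 and r1*r2 = c/a = 4.
So r1 = -2, r2 = -2.
-2u^2 - 8u - 8 = -2(u - r1)(u - r2) = -2(u + 2)(u + 2)


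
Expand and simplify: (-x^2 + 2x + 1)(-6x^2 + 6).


Distribute each term of the first polynomial:
  (-x^2)(-6x^2 + 6) = 6x^4 - 6x^2
  (2x)(-6x^2 + 6) = -12x^3 + 12x
  (1)(-6x^2 + 6) = -6x^2 + 6
Sum: 6x^4 - 12x^3 - 12x^2 + 12x + 6


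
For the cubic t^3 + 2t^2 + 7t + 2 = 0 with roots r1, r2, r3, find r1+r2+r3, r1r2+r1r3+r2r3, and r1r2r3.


Monic cubic t^3+bt^2+ct+d=0: sum=-b, pairwise sum=c, product=-d.
b=2, c=7, d=2
r1+r2+r3 = -2
r1r2+r1r3+r2r3 = 7
r1r2r3 = -2


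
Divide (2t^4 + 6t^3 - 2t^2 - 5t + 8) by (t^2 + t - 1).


(2t^4 + 6t^3 - 2t^2 - 5t + 8) / (t^2 + t - 1)
Step 1: 2t^2 * (t^2 + t - 1) = 2t^4 + 2t^3 - 2t^2; subtract.
Step 2: 4t * (t^2 + t - 1) = 4t^3 + 4t^2 - 4t; subtract.
Step 3: -4 * (t^2 + t - 1) = -4t^2 - 4t + 4; subtract.
Quotient: 2t^2 + 4t - 4, Remainder: 3t + 4


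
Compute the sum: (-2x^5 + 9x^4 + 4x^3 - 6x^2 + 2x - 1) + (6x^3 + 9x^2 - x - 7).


Align terms by degree and add:
  -2x^5 + 9x^4 + 4x^3 - 6x^2 + 2x - 1
+ 6x^3 + 9x^2 - x - 7
= -2x^5 + 9x^4 + 10x^3 + 3x^2 + x - 8


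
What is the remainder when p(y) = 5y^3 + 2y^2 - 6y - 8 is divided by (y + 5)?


By the Remainder Theorem, the remainder equals p(-5):
  5*(-5)^3 = -625
  2*(-5)^2 = 50
  -6*(-5)^1 = 30
  constant: -8
Sum: -625 + 50 + 30 - 8 = -553


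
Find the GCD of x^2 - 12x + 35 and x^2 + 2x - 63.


Factor each:
  x^2 - 12x + 35 = (x - 7)(x - 5)
  x^2 + 2x - 63 = (x - 7)(x + 9)
Common monic factor: x - 7


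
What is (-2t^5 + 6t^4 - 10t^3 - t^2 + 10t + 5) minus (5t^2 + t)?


Distribute the minus sign:
  (-2t^5 + 6t^4 - 10t^3 - t^2 + 10t + 5)
- (5t^2 + t)
Negate second polynomial: -5t^2 - t
Add: -2t^5 + 6t^4 - 10t^3 - 6t^2 + 9t + 5


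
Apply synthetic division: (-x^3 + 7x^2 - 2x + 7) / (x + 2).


Synthetic division with c = -2. Coefficients: -1, 7, -2, 7
Bring down -1.
  -1 * -2 = 2; 2 + 7 = 9
  9 * -2 = -18; -18 - 2 = -20
  -20 * -2 = 40; 40 + 7 = 47
Quotient: -x^2 + 9x - 20, Remainder: 47


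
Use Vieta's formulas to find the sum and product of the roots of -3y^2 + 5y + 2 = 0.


For ay^2+by+c=0: sum = -b/a, product = c/a.
a=-3, b=5, c=2
Sum = -(5)/-3 = 5/3
Product = (2)/-3 = -2/3


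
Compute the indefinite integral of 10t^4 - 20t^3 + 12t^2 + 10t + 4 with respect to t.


Reverse power rule on each term:
  ∫ 10t^4 dt = 2t^5
  ∫ -20t^3 dt = -5t^4
  ∫ 12t^2 dt = 4t^3
  ∫ 10t dt = 5t^2
  ∫ 4 dt = 4t
F(t) = 2t^5 - 5t^4 + 4t^3 + 5t^2 + 4t + C


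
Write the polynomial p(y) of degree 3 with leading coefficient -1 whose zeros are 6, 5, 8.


p(y) = -(y - 6)(y - 5)(y - 8)
Expand: -y^3 + 19y^2 - 118y + 240


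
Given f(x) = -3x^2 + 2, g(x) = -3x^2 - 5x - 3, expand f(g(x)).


Substitute g(x) into f:
f(g(x)) = -3*(-3x^2 - 5x - 3)^2 + 2
(-3x^2 - 5x - 3)^2 = 9x^4 + 30x^3 + 43x^2 + 30x + 9
Expand and combine: -27x^4 - 90x^3 - 129x^2 - 90x - 25


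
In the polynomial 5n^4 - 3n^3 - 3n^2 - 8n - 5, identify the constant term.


Read off the constant term: -5


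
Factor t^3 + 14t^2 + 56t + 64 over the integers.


Try integer roots (divisors of 64). t=-4: p(-4)=0.
Divide out (t + 4): quotient is t^2 + 10t + 16.
Factor the quadratic: (t + 2)(t + 8)
Result: (t + 4)(t + 2)(t + 8)


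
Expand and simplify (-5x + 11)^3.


Expand (-5x + 11)^3 by repeated multiplication:
  (-5x + 11)^2 = 25x^2 - 110x + 121
= -125x^3 + 825x^2 - 1815x + 1331


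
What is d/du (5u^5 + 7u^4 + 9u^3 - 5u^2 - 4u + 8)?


Apply the power rule term by term:
  d/du(5u^5) = 25u^4
  d/du(7u^4) = 28u^3
  d/du(9u^3) = 27u^2
  d/du(-5u^2) = -10u
  d/du(-4u) = -4
  d/du(8) = 0
p'(u) = 25u^4 + 28u^3 + 27u^2 - 10u - 4


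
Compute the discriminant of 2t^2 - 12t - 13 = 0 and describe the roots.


D = b^2 - 4ac = (-12)^2 - 4(2)(-13) = 144 + 104 = 248
Since D > 0: two distinct irrational roots


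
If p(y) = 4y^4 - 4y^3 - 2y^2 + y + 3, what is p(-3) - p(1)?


p(-3) = 414
p(1) = 2
p(-3) - p(1) = 414 - 2 = 412


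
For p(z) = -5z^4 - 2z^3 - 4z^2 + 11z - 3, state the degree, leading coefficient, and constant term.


Highest power of z is 4, with coefficient -5. Constant term is -3.
Degree = 4, leading coefficient = -5, constant term = -3


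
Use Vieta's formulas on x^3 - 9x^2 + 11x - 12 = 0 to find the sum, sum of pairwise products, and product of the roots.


Monic cubic x^3+bx^2+cx+d=0: sum=-b, pairwise sum=c, product=-d.
b=-9, c=11, d=-12
r1+r2+r3 = 9
r1r2+r1r3+r2r3 = 11
r1r2r3 = 12


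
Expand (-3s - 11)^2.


Expand (-3s - 11)^2 by repeated multiplication:
= 9s^2 + 66s + 121


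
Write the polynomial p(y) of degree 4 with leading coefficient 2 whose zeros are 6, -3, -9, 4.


p(y) = 2(y - 6)(y + 3)(y + 9)(y - 4)
Expand: 2y^4 + 4y^3 - 138y^2 + 36y + 1296


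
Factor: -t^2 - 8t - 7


Roots satisfy r1 + r2 = -b/a = -8 and r1*r2 = c/a = 7.
So r1 = -7, r2 = -1.
-t^2 - 8t - 7 = -(t - r1)(t - r2) = -(t + 7)(t + 1)


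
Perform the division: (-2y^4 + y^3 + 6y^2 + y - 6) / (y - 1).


(-2y^4 + y^3 + 6y^2 + y - 6) / (y - 1)
Step 1: -2y^3 * (y - 1) = -2y^4 + 2y^3; subtract.
Step 2: -y^2 * (y - 1) = -y^3 + y^2; subtract.
Step 3: 5y * (y - 1) = 5y^2 - 5y; subtract.
Step 4: 6 * (y - 1) = 6y - 6; subtract.
Quotient: -2y^3 - y^2 + 5y + 6, Remainder: 0


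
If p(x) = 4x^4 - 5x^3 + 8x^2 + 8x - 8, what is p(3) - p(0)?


p(3) = 277
p(0) = -8
p(3) - p(0) = 277 + 8 = 285


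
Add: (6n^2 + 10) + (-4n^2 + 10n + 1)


Align terms by degree and add:
  6n^2 + 10
  -4n^2 + 10n + 1
= 2n^2 + 10n + 11


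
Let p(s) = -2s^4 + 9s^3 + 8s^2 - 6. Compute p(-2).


Using direct substitution:
  -2 * (-2)^4 = -32
  9 * (-2)^3 = -72
  8 * (-2)^2 = 32
  0 * (-2)^1 = 0
  constant: -6
Sum = -32 - 72 + 32 + 0 - 6 = -78


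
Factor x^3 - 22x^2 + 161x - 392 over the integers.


Try integer roots (divisors of -392). x=7: p(7)=0.
Divide out (x - 7): quotient is x^2 - 15x + 56.
Factor the quadratic: (x - 8)(x - 7)
Result: (x - 7)(x - 8)(x - 7)


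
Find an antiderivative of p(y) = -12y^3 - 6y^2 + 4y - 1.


Reverse power rule on each term:
  ∫ -12y^3 dy = -3y^4
  ∫ -6y^2 dy = -2y^3
  ∫ 4y dy = 2y^2
  ∫ -1 dy = -y
F(y) = -3y^4 - 2y^3 + 2y^2 - y + C


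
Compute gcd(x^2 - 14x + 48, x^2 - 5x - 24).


Factor each:
  x^2 - 14x + 48 = (x - 8)(x - 6)
  x^2 - 5x - 24 = (x - 8)(x + 3)
Common monic factor: x - 8


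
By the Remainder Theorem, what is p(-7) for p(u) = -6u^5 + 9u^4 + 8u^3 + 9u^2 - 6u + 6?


By the Remainder Theorem, the remainder equals p(-7):
  -6*(-7)^5 = 100842
  9*(-7)^4 = 21609
  8*(-7)^3 = -2744
  9*(-7)^2 = 441
  -6*(-7)^1 = 42
  constant: 6
Sum: 100842 + 21609 - 2744 + 441 + 42 + 6 = 120196


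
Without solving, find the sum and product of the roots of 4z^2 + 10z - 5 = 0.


For az^2+bz+c=0: sum = -b/a, product = c/a.
a=4, b=10, c=-5
Sum = -(10)/4 = -5/2
Product = (-5)/4 = -5/4


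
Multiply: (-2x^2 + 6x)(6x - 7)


Distribute each term of the first polynomial:
  (-2x^2)(6x - 7) = -12x^3 + 14x^2
  (6x)(6x - 7) = 36x^2 - 42x
Sum: -12x^3 + 50x^2 - 42x


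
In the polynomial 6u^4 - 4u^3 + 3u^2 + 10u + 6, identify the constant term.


Read off the constant term: 6


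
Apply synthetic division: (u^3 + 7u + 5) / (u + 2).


Synthetic division with c = -2. Coefficients: 1, 0, 7, 5
Bring down 1.
  1 * -2 = -2; -2 + 0 = -2
  -2 * -2 = 4; 4 + 7 = 11
  11 * -2 = -22; -22 + 5 = -17
Quotient: u^2 - 2u + 11, Remainder: -17


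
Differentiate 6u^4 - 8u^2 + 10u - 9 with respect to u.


Apply the power rule term by term:
  d/du(6u^4) = 24u^3
  d/du(-8u^2) = -16u
  d/du(10u) = 10
  d/du(-9) = 0
p'(u) = 24u^3 - 16u + 10


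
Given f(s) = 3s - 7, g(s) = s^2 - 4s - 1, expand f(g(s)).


Substitute g(s) into f:
f(g(s)) = 3*(s^2 - 4s - 1) + (-7)
Expand and combine: 3s^2 - 12s - 10


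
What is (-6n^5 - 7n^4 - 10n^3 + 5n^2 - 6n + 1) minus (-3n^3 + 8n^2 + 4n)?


Distribute the minus sign:
  (-6n^5 - 7n^4 - 10n^3 + 5n^2 - 6n + 1)
- (-3n^3 + 8n^2 + 4n)
Negate second polynomial: 3n^3 - 8n^2 - 4n
Add: -6n^5 - 7n^4 - 7n^3 - 3n^2 - 10n + 1


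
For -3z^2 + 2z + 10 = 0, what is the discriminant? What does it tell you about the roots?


D = b^2 - 4ac = (2)^2 - 4(-3)(10) = 4 + 120 = 124
Since D > 0: two distinct irrational roots


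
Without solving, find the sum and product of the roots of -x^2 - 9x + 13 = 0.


For ax^2+bx+c=0: sum = -b/a, product = c/a.
a=-1, b=-9, c=13
Sum = -(-9)/-1 = -9
Product = (13)/-1 = -13


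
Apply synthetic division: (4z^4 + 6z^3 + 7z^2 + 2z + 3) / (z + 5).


Synthetic division with c = -5. Coefficients: 4, 6, 7, 2, 3
Bring down 4.
  4 * -5 = -20; -20 + 6 = -14
  -14 * -5 = 70; 70 + 7 = 77
  77 * -5 = -385; -385 + 2 = -383
  -383 * -5 = 1915; 1915 + 3 = 1918
Quotient: 4z^3 - 14z^2 + 77z - 383, Remainder: 1918


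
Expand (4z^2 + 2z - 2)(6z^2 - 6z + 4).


Distribute each term of the first polynomial:
  (4z^2)(6z^2 - 6z + 4) = 24z^4 - 24z^3 + 16z^2
  (2z)(6z^2 - 6z + 4) = 12z^3 - 12z^2 + 8z
  (-2)(6z^2 - 6z + 4) = -12z^2 + 12z - 8
Sum: 24z^4 - 12z^3 - 8z^2 + 20z - 8


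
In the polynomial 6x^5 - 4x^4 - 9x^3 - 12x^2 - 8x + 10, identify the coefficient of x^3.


Read off the coefficient of x^3: -9


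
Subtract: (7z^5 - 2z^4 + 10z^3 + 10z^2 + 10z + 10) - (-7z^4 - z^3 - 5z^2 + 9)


Distribute the minus sign:
  (7z^5 - 2z^4 + 10z^3 + 10z^2 + 10z + 10)
- (-7z^4 - z^3 - 5z^2 + 9)
Negate second polynomial: 7z^4 + z^3 + 5z^2 - 9
Add: 7z^5 + 5z^4 + 11z^3 + 15z^2 + 10z + 1


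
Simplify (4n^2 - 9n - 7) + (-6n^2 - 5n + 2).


Align terms by degree and add:
  4n^2 - 9n - 7
  -6n^2 - 5n + 2
= -2n^2 - 14n - 5


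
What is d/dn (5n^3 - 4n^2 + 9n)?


Apply the power rule term by term:
  d/dn(5n^3) = 15n^2
  d/dn(-4n^2) = -8n
  d/dn(9n) = 9
p'(n) = 15n^2 - 8n + 9


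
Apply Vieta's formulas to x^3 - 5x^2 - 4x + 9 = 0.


Monic cubic x^3+bx^2+cx+d=0: sum=-b, pairwise sum=c, product=-d.
b=-5, c=-4, d=9
r1+r2+r3 = 5
r1r2+r1r3+r2r3 = -4
r1r2r3 = -9


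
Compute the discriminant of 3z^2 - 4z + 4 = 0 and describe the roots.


D = b^2 - 4ac = (-4)^2 - 4(3)(4) = 16 - 48 = -32
Since D < 0: two complex conjugate roots (no real roots)


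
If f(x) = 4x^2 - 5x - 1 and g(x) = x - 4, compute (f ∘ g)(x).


Substitute g(x) into f:
f(g(x)) = 4*(x - 4)^2 + (-5)*(x - 4) + (-1)
(x - 4)^2 = x^2 - 8x + 16
Expand and combine: 4x^2 - 37x + 83


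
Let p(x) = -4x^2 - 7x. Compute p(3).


Using direct substitution:
  -4 * (3)^2 = -36
  -7 * (3)^1 = -21
  constant: 0
Sum = -36 - 21 + 0 = -57


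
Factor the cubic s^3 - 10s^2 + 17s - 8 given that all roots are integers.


Try integer roots (divisors of -8). s=8: p(8)=0.
Divide out (s - 8): quotient is s^2 - 2s + 1.
Factor the quadratic: (s - 1)(s - 1)
Result: (s - 8)(s - 1)(s - 1)


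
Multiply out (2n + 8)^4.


Expand (2n + 8)^4 by repeated multiplication:
  (2n + 8)^2 = 4n^2 + 32n + 64
  (2n + 8)^3 = 8n^3 + 96n^2 + 384n + 512
= 16n^4 + 256n^3 + 1536n^2 + 4096n + 4096


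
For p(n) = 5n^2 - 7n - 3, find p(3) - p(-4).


p(3) = 21
p(-4) = 105
p(3) - p(-4) = 21 - 105 = -84


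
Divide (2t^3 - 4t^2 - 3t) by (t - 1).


(2t^3 - 4t^2 - 3t) / (t - 1)
Step 1: 2t^2 * (t - 1) = 2t^3 - 2t^2; subtract.
Step 2: -2t * (t - 1) = -2t^2 + 2t; subtract.
Step 3: -5 * (t - 1) = -5t + 5; subtract.
Quotient: 2t^2 - 2t - 5, Remainder: -5


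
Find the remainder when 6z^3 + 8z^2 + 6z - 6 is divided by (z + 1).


By the Remainder Theorem, the remainder equals p(-1):
  6*(-1)^3 = -6
  8*(-1)^2 = 8
  6*(-1)^1 = -6
  constant: -6
Sum: -6 + 8 - 6 - 6 = -10


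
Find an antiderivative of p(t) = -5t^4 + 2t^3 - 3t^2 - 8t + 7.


Reverse power rule on each term:
  ∫ -5t^4 dt = -t^5
  ∫ 2t^3 dt = (1/2)t^4
  ∫ -3t^2 dt = -t^3
  ∫ -8t dt = -4t^2
  ∫ 7 dt = 7t
F(t) = -t^5 + (1/2)t^4 - t^3 - 4t^2 + 7t + C


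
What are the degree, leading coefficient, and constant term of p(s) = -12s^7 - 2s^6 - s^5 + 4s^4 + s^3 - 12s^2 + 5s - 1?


Highest power of s is 7, with coefficient -12. Constant term is -1.
Degree = 7, leading coefficient = -12, constant term = -1


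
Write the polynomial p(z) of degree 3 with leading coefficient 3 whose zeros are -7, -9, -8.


p(z) = 3(z + 7)(z + 9)(z + 8)
Expand: 3z^3 + 72z^2 + 573z + 1512


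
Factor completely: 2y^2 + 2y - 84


Roots satisfy r1 + r2 = -b/a = -1 and r1*r2 = c/a = -42.
So r1 = -7, r2 = 6.
2y^2 + 2y - 84 = 2(y - r1)(y - r2) = 2(y + 7)(y - 6)


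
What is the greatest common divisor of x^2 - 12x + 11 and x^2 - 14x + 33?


Factor each:
  x^2 - 12x + 11 = (x - 11)(x - 1)
  x^2 - 14x + 33 = (x - 11)(x - 3)
Common monic factor: x - 11


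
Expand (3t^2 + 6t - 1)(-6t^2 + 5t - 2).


Distribute each term of the first polynomial:
  (3t^2)(-6t^2 + 5t - 2) = -18t^4 + 15t^3 - 6t^2
  (6t)(-6t^2 + 5t - 2) = -36t^3 + 30t^2 - 12t
  (-1)(-6t^2 + 5t - 2) = 6t^2 - 5t + 2
Sum: -18t^4 - 21t^3 + 30t^2 - 17t + 2


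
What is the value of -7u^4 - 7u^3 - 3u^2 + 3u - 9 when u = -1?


Using direct substitution:
  -7 * (-1)^4 = -7
  -7 * (-1)^3 = 7
  -3 * (-1)^2 = -3
  3 * (-1)^1 = -3
  constant: -9
Sum = -7 + 7 - 3 - 3 - 9 = -15


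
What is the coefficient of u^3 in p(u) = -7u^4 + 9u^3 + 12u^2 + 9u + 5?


Read off the coefficient of u^3: 9


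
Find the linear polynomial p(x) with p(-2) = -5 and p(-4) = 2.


p(x) = mx + b. Using p(-2)=-5, p(-4)=2:
m = (-5 - 2)/(-2 + 4) = -7/2 = -7/2
b = -5 - m*(-2) = -5 - 7 = -12
p(x) = -(7/2)x - 12


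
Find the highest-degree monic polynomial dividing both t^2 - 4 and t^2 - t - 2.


Factor each:
  t^2 - 4 = (t - 2)(t + 2)
  t^2 - t - 2 = (t - 2)(t + 1)
Common monic factor: t - 2


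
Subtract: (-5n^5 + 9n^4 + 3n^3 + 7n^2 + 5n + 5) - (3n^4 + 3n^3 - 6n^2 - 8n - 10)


Distribute the minus sign:
  (-5n^5 + 9n^4 + 3n^3 + 7n^2 + 5n + 5)
- (3n^4 + 3n^3 - 6n^2 - 8n - 10)
Negate second polynomial: -3n^4 - 3n^3 + 6n^2 + 8n + 10
Add: -5n^5 + 6n^4 + 13n^2 + 13n + 15


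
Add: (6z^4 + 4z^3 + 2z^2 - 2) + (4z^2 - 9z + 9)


Align terms by degree and add:
  6z^4 + 4z^3 + 2z^2 - 2
+ 4z^2 - 9z + 9
= 6z^4 + 4z^3 + 6z^2 - 9z + 7


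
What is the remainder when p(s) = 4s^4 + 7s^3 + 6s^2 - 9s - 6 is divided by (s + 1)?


By the Remainder Theorem, the remainder equals p(-1):
  4*(-1)^4 = 4
  7*(-1)^3 = -7
  6*(-1)^2 = 6
  -9*(-1)^1 = 9
  constant: -6
Sum: 4 - 7 + 6 + 9 - 6 = 6


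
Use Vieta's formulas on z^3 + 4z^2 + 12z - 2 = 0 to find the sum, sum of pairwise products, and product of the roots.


Monic cubic z^3+bz^2+cz+d=0: sum=-b, pairwise sum=c, product=-d.
b=4, c=12, d=-2
r1+r2+r3 = -4
r1r2+r1r3+r2r3 = 12
r1r2r3 = 2


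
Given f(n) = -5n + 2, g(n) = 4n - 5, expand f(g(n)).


Substitute g(n) into f:
f(g(n)) = -5*(4n - 5) + 2
Expand and combine: -20n + 27


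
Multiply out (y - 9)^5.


Expand (y - 9)^5 by repeated multiplication:
  (y - 9)^2 = y^2 - 18y + 81
  (y - 9)^3 = y^3 - 27y^2 + 243y - 729
  (y - 9)^4 = y^4 - 36y^3 + 486y^2 - 2916y + 6561
= y^5 - 45y^4 + 810y^3 - 7290y^2 + 32805y - 59049


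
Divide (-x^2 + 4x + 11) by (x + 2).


(-x^2 + 4x + 11) / (x + 2)
Step 1: -x * (x + 2) = -x^2 - 2x; subtract.
Step 2: 6 * (x + 2) = 6x + 12; subtract.
Quotient: -x + 6, Remainder: -1


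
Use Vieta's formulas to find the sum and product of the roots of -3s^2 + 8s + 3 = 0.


For as^2+bs+c=0: sum = -b/a, product = c/a.
a=-3, b=8, c=3
Sum = -(8)/-3 = 8/3
Product = (3)/-3 = -1


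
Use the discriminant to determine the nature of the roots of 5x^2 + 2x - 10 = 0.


D = b^2 - 4ac = (2)^2 - 4(5)(-10) = 4 + 200 = 204
Since D > 0: two distinct irrational roots


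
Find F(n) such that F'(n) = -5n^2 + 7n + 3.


Reverse power rule on each term:
  ∫ -5n^2 dn = -(5/3)n^3
  ∫ 7n dn = (7/2)n^2
  ∫ 3 dn = 3n
F(n) = -(5/3)n^3 + (7/2)n^2 + 3n + C


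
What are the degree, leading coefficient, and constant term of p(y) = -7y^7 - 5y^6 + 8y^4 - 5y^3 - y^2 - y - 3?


Highest power of y is 7, with coefficient -7. Constant term is -3.
Degree = 7, leading coefficient = -7, constant term = -3


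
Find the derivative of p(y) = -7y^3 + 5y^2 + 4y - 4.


Apply the power rule term by term:
  d/dy(-7y^3) = -21y^2
  d/dy(5y^2) = 10y
  d/dy(4y) = 4
  d/dy(-4) = 0
p'(y) = -21y^2 + 10y + 4


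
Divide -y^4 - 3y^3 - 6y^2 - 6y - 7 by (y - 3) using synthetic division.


Synthetic division with c = 3. Coefficients: -1, -3, -6, -6, -7
Bring down -1.
  -1 * 3 = -3; -3 - 3 = -6
  -6 * 3 = -18; -18 - 6 = -24
  -24 * 3 = -72; -72 - 6 = -78
  -78 * 3 = -234; -234 - 7 = -241
Quotient: -y^3 - 6y^2 - 24y - 78, Remainder: -241


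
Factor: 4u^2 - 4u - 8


Roots satisfy r1 + r2 = -b/a = 1 and r1*r2 = c/a = -2.
So r1 = -1, r2 = 2.
4u^2 - 4u - 8 = 4(u - r1)(u - r2) = 4(u + 1)(u - 2)


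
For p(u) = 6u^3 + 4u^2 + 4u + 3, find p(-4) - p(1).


p(-4) = -333
p(1) = 17
p(-4) - p(1) = -333 - 17 = -350


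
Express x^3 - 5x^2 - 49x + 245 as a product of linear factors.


Try integer roots (divisors of 245). x=7: p(7)=0.
Divide out (x - 7): quotient is x^2 + 2x - 35.
Factor the quadratic: (x + 7)(x - 5)
Result: (x - 7)(x + 7)(x - 5)


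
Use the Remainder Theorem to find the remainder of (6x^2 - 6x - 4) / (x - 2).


By the Remainder Theorem, the remainder equals p(2):
  6*(2)^2 = 24
  -6*(2)^1 = -12
  constant: -4
Sum: 24 - 12 - 4 = 8


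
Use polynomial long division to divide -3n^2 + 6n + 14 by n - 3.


(-3n^2 + 6n + 14) / (n - 3)
Step 1: -3n * (n - 3) = -3n^2 + 9n; subtract.
Step 2: -3 * (n - 3) = -3n + 9; subtract.
Quotient: -3n - 3, Remainder: 5


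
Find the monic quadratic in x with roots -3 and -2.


p(x) = (x + 3)(x + 2)
Expand: x^2 + 5x + 6


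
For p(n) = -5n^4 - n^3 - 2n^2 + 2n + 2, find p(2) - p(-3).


p(2) = -90
p(-3) = -400
p(2) - p(-3) = -90 + 400 = 310


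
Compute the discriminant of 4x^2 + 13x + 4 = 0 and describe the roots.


D = b^2 - 4ac = (13)^2 - 4(4)(4) = 169 - 64 = 105
Since D > 0: two distinct irrational roots


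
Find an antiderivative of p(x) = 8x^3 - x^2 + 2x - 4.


Reverse power rule on each term:
  ∫ 8x^3 dx = 2x^4
  ∫ -x^2 dx = -(1/3)x^3
  ∫ 2x dx = x^2
  ∫ -4 dx = -4x
F(x) = 2x^4 - (1/3)x^3 + x^2 - 4x + C


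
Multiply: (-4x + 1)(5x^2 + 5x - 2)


Distribute each term of the first polynomial:
  (-4x)(5x^2 + 5x - 2) = -20x^3 - 20x^2 + 8x
  (1)(5x^2 + 5x - 2) = 5x^2 + 5x - 2
Sum: -20x^3 - 15x^2 + 13x - 2


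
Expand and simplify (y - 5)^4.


Expand (y - 5)^4 by repeated multiplication:
  (y - 5)^2 = y^2 - 10y + 25
  (y - 5)^3 = y^3 - 15y^2 + 75y - 125
= y^4 - 20y^3 + 150y^2 - 500y + 625


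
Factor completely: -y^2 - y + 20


Roots satisfy r1 + r2 = -b/a = -1 and r1*r2 = c/a = -20.
So r1 = 4, r2 = -5.
-y^2 - y + 20 = -(y - r1)(y - r2) = -(y - 4)(y + 5)


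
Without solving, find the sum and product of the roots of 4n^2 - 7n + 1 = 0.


For an^2+bn+c=0: sum = -b/a, product = c/a.
a=4, b=-7, c=1
Sum = -(-7)/4 = 7/4
Product = (1)/4 = 1/4


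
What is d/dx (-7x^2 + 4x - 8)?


Apply the power rule term by term:
  d/dx(-7x^2) = -14x
  d/dx(4x) = 4
  d/dx(-8) = 0
p'(x) = -14x + 4


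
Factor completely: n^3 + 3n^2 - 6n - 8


Try integer roots (divisors of -8). n=-4: p(-4)=0.
Divide out (n + 4): quotient is n^2 - n - 2.
Factor the quadratic: (n - 2)(n + 1)
Result: (n + 4)(n - 2)(n + 1)


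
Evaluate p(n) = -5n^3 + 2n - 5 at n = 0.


Using direct substitution:
  -5 * (0)^3 = 0
  0 * (0)^2 = 0
  2 * (0)^1 = 0
  constant: -5
Sum = 0 + 0 + 0 - 5 = -5


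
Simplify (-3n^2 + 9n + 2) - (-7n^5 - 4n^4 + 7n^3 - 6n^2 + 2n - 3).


Distribute the minus sign:
  (-3n^2 + 9n + 2)
- (-7n^5 - 4n^4 + 7n^3 - 6n^2 + 2n - 3)
Negate second polynomial: 7n^5 + 4n^4 - 7n^3 + 6n^2 - 2n + 3
Add: 7n^5 + 4n^4 - 7n^3 + 3n^2 + 7n + 5


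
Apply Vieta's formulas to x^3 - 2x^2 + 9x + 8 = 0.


Monic cubic x^3+bx^2+cx+d=0: sum=-b, pairwise sum=c, product=-d.
b=-2, c=9, d=8
r1+r2+r3 = 2
r1r2+r1r3+r2r3 = 9
r1r2r3 = -8


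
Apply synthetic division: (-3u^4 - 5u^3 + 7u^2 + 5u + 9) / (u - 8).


Synthetic division with c = 8. Coefficients: -3, -5, 7, 5, 9
Bring down -3.
  -3 * 8 = -24; -24 - 5 = -29
  -29 * 8 = -232; -232 + 7 = -225
  -225 * 8 = -1800; -1800 + 5 = -1795
  -1795 * 8 = -14360; -14360 + 9 = -14351
Quotient: -3u^3 - 29u^2 - 225u - 1795, Remainder: -14351


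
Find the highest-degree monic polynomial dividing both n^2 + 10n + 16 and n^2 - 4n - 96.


Factor each:
  n^2 + 10n + 16 = (n + 8)(n + 2)
  n^2 - 4n - 96 = (n + 8)(n - 12)
Common monic factor: n + 8


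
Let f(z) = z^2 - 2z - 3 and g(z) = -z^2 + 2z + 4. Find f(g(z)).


Substitute g(z) into f:
f(g(z)) = 1*(-z^2 + 2z + 4)^2 + (-2)*(-z^2 + 2z + 4) + (-3)
(-z^2 + 2z + 4)^2 = z^4 - 4z^3 - 4z^2 + 16z + 16
Expand and combine: z^4 - 4z^3 - 2z^2 + 12z + 5


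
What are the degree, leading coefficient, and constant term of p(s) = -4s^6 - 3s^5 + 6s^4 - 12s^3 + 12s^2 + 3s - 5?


Highest power of s is 6, with coefficient -4. Constant term is -5.
Degree = 6, leading coefficient = -4, constant term = -5


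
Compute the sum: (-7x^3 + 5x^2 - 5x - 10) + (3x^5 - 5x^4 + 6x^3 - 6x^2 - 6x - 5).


Align terms by degree and add:
  -7x^3 + 5x^2 - 5x - 10
+ 3x^5 - 5x^4 + 6x^3 - 6x^2 - 6x - 5
= 3x^5 - 5x^4 - x^3 - x^2 - 11x - 15


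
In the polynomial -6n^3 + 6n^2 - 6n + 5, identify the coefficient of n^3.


Read off the coefficient of n^3: -6


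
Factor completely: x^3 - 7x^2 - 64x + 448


Try integer roots (divisors of 448). x=7: p(7)=0.
Divide out (x - 7): quotient is x^2 - 64.
Factor the quadratic: (x + 8)(x - 8)
Result: (x - 7)(x + 8)(x - 8)


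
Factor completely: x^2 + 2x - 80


Roots satisfy r1 + r2 = -b/a = -2 and r1*r2 = c/a = -80.
So r1 = -10, r2 = 8.
x^2 + 2x - 80 = (x - r1)(x - r2) = (x + 10)(x - 8)


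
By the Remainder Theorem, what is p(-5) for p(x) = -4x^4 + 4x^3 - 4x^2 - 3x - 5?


By the Remainder Theorem, the remainder equals p(-5):
  -4*(-5)^4 = -2500
  4*(-5)^3 = -500
  -4*(-5)^2 = -100
  -3*(-5)^1 = 15
  constant: -5
Sum: -2500 - 500 - 100 + 15 - 5 = -3090


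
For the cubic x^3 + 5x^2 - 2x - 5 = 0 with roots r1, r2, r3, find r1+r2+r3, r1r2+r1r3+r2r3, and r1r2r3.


Monic cubic x^3+bx^2+cx+d=0: sum=-b, pairwise sum=c, product=-d.
b=5, c=-2, d=-5
r1+r2+r3 = -5
r1r2+r1r3+r2r3 = -2
r1r2r3 = 5


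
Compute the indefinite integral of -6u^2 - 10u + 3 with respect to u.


Reverse power rule on each term:
  ∫ -6u^2 du = -2u^3
  ∫ -10u du = -5u^2
  ∫ 3 du = 3u
F(u) = -2u^3 - 5u^2 + 3u + C


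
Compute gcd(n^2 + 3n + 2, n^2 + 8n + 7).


Factor each:
  n^2 + 3n + 2 = (n + 1)(n + 2)
  n^2 + 8n + 7 = (n + 1)(n + 7)
Common monic factor: n + 1


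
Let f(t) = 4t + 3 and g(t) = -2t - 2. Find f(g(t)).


Substitute g(t) into f:
f(g(t)) = 4*(-2t - 2) + 3
Expand and combine: -8t - 5


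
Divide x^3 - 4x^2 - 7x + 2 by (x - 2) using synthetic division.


Synthetic division with c = 2. Coefficients: 1, -4, -7, 2
Bring down 1.
  1 * 2 = 2; 2 - 4 = -2
  -2 * 2 = -4; -4 - 7 = -11
  -11 * 2 = -22; -22 + 2 = -20
Quotient: x^2 - 2x - 11, Remainder: -20


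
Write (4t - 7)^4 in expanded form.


Expand (4t - 7)^4 by repeated multiplication:
  (4t - 7)^2 = 16t^2 - 56t + 49
  (4t - 7)^3 = 64t^3 - 336t^2 + 588t - 343
= 256t^4 - 1792t^3 + 4704t^2 - 5488t + 2401


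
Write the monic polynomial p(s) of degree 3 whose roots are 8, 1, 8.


p(s) = (s - 8)(s - 1)(s - 8)
Expand: s^3 - 17s^2 + 80s - 64


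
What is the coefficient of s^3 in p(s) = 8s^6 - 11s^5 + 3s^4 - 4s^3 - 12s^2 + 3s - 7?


Read off the coefficient of s^3: -4


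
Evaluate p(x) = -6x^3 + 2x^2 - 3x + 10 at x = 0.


Using direct substitution:
  -6 * (0)^3 = 0
  2 * (0)^2 = 0
  -3 * (0)^1 = 0
  constant: 10
Sum = 0 + 0 + 0 + 10 = 10


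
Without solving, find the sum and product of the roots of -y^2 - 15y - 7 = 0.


For ay^2+by+c=0: sum = -b/a, product = c/a.
a=-1, b=-15, c=-7
Sum = -(-15)/-1 = -15
Product = (-7)/-1 = 7


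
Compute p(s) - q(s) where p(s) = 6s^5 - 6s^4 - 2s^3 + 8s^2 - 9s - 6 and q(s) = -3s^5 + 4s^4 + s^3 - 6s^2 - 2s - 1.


Distribute the minus sign:
  (6s^5 - 6s^4 - 2s^3 + 8s^2 - 9s - 6)
- (-3s^5 + 4s^4 + s^3 - 6s^2 - 2s - 1)
Negate second polynomial: 3s^5 - 4s^4 - s^3 + 6s^2 + 2s + 1
Add: 9s^5 - 10s^4 - 3s^3 + 14s^2 - 7s - 5


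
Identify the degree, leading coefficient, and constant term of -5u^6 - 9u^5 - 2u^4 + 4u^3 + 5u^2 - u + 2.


Highest power of u is 6, with coefficient -5. Constant term is 2.
Degree = 6, leading coefficient = -5, constant term = 2


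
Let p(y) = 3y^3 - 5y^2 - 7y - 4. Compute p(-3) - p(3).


p(-3) = -109
p(3) = 11
p(-3) - p(3) = -109 - 11 = -120


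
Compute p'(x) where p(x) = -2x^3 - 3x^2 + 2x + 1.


Apply the power rule term by term:
  d/dx(-2x^3) = -6x^2
  d/dx(-3x^2) = -6x
  d/dx(2x) = 2
  d/dx(1) = 0
p'(x) = -6x^2 - 6x + 2


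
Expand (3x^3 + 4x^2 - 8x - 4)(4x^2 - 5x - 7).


Distribute each term of the first polynomial:
  (3x^3)(4x^2 - 5x - 7) = 12x^5 - 15x^4 - 21x^3
  (4x^2)(4x^2 - 5x - 7) = 16x^4 - 20x^3 - 28x^2
  (-8x)(4x^2 - 5x - 7) = -32x^3 + 40x^2 + 56x
  (-4)(4x^2 - 5x - 7) = -16x^2 + 20x + 28
Sum: 12x^5 + x^4 - 73x^3 - 4x^2 + 76x + 28


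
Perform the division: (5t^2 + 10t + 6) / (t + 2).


(5t^2 + 10t + 6) / (t + 2)
Step 1: 5t * (t + 2) = 5t^2 + 10t; subtract.
Step 2: 0 * (t + 2) = 0; subtract.
Quotient: 5t, Remainder: 6


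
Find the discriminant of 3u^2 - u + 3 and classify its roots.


D = b^2 - 4ac = (-1)^2 - 4(3)(3) = 1 - 36 = -35
Since D < 0: two complex conjugate roots (no real roots)


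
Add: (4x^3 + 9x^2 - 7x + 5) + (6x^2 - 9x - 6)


Align terms by degree and add:
  4x^3 + 9x^2 - 7x + 5
+ 6x^2 - 9x - 6
= 4x^3 + 15x^2 - 16x - 1


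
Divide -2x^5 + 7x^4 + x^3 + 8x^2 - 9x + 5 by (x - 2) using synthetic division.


Synthetic division with c = 2. Coefficients: -2, 7, 1, 8, -9, 5
Bring down -2.
  -2 * 2 = -4; -4 + 7 = 3
  3 * 2 = 6; 6 + 1 = 7
  7 * 2 = 14; 14 + 8 = 22
  22 * 2 = 44; 44 - 9 = 35
  35 * 2 = 70; 70 + 5 = 75
Quotient: -2x^4 + 3x^3 + 7x^2 + 22x + 35, Remainder: 75


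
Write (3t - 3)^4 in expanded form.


Expand (3t - 3)^4 by repeated multiplication:
  (3t - 3)^2 = 9t^2 - 18t + 9
  (3t - 3)^3 = 27t^3 - 81t^2 + 81t - 27
= 81t^4 - 324t^3 + 486t^2 - 324t + 81


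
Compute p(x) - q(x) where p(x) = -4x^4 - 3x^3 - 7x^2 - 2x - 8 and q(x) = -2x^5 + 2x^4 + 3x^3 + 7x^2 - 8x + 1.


Distribute the minus sign:
  (-4x^4 - 3x^3 - 7x^2 - 2x - 8)
- (-2x^5 + 2x^4 + 3x^3 + 7x^2 - 8x + 1)
Negate second polynomial: 2x^5 - 2x^4 - 3x^3 - 7x^2 + 8x - 1
Add: 2x^5 - 6x^4 - 6x^3 - 14x^2 + 6x - 9


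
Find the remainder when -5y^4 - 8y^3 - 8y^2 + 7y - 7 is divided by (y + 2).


By the Remainder Theorem, the remainder equals p(-2):
  -5*(-2)^4 = -80
  -8*(-2)^3 = 64
  -8*(-2)^2 = -32
  7*(-2)^1 = -14
  constant: -7
Sum: -80 + 64 - 32 - 14 - 7 = -69


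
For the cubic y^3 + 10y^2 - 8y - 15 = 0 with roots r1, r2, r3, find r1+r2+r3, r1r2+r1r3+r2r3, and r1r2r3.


Monic cubic y^3+by^2+cy+d=0: sum=-b, pairwise sum=c, product=-d.
b=10, c=-8, d=-15
r1+r2+r3 = -10
r1r2+r1r3+r2r3 = -8
r1r2r3 = 15


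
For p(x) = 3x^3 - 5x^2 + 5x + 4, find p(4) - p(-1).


p(4) = 136
p(-1) = -9
p(4) - p(-1) = 136 + 9 = 145


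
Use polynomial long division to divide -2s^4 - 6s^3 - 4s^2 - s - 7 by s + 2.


(-2s^4 - 6s^3 - 4s^2 - s - 7) / (s + 2)
Step 1: -2s^3 * (s + 2) = -2s^4 - 4s^3; subtract.
Step 2: -2s^2 * (s + 2) = -2s^3 - 4s^2; subtract.
Step 3: 0 * (s + 2) = 0; subtract.
Step 4: -1 * (s + 2) = -s - 2; subtract.
Quotient: -2s^3 - 2s^2 - 1, Remainder: -5


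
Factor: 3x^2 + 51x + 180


Roots satisfy r1 + r2 = -b/a = -17 and r1*r2 = c/a = 60.
So r1 = -5, r2 = -12.
3x^2 + 51x + 180 = 3(x - r1)(x - r2) = 3(x + 5)(x + 12)


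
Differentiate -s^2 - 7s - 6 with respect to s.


Apply the power rule term by term:
  d/ds(-s^2) = -2s
  d/ds(-7s) = -7
  d/ds(-6) = 0
p'(s) = -2s - 7


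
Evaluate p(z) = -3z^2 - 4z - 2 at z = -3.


Using direct substitution:
  -3 * (-3)^2 = -27
  -4 * (-3)^1 = 12
  constant: -2
Sum = -27 + 12 - 2 = -17


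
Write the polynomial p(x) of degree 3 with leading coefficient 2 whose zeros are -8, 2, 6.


p(x) = 2(x + 8)(x - 2)(x - 6)
Expand: 2x^3 - 104x + 192


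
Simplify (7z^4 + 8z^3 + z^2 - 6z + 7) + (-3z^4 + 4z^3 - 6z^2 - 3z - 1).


Align terms by degree and add:
  7z^4 + 8z^3 + z^2 - 6z + 7
  -3z^4 + 4z^3 - 6z^2 - 3z - 1
= 4z^4 + 12z^3 - 5z^2 - 9z + 6


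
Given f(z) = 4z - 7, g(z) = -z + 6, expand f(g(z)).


Substitute g(z) into f:
f(g(z)) = 4*(-z + 6) + (-7)
Expand and combine: -4z + 17


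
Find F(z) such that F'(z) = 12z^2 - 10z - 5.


Reverse power rule on each term:
  ∫ 12z^2 dz = 4z^3
  ∫ -10z dz = -5z^2
  ∫ -5 dz = -5z
F(z) = 4z^3 - 5z^2 - 5z + C


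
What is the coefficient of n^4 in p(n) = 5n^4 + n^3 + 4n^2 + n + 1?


Read off the coefficient of n^4: 5


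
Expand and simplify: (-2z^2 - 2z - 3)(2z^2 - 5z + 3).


Distribute each term of the first polynomial:
  (-2z^2)(2z^2 - 5z + 3) = -4z^4 + 10z^3 - 6z^2
  (-2z)(2z^2 - 5z + 3) = -4z^3 + 10z^2 - 6z
  (-3)(2z^2 - 5z + 3) = -6z^2 + 15z - 9
Sum: -4z^4 + 6z^3 - 2z^2 + 9z - 9


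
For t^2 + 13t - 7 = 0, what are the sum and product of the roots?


For at^2+bt+c=0: sum = -b/a, product = c/a.
a=1, b=13, c=-7
Sum = -(13)/1 = -13
Product = (-7)/1 = -7


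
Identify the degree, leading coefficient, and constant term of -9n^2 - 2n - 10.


Highest power of n is 2, with coefficient -9. Constant term is -10.
Degree = 2, leading coefficient = -9, constant term = -10


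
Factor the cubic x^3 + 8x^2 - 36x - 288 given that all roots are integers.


Try integer roots (divisors of -288). x=6: p(6)=0.
Divide out (x - 6): quotient is x^2 + 14x + 48.
Factor the quadratic: (x + 8)(x + 6)
Result: (x - 6)(x + 8)(x + 6)


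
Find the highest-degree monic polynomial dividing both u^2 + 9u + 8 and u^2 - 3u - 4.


Factor each:
  u^2 + 9u + 8 = (u + 1)(u + 8)
  u^2 - 3u - 4 = (u + 1)(u - 4)
Common monic factor: u + 1


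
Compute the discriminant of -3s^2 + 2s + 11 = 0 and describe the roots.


D = b^2 - 4ac = (2)^2 - 4(-3)(11) = 4 + 132 = 136
Since D > 0: two distinct irrational roots


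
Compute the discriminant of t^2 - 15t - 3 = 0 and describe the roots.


D = b^2 - 4ac = (-15)^2 - 4(1)(-3) = 225 + 12 = 237
Since D > 0: two distinct irrational roots


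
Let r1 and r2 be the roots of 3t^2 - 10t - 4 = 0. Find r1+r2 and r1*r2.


For at^2+bt+c=0: sum = -b/a, product = c/a.
a=3, b=-10, c=-4
Sum = -(-10)/3 = 10/3
Product = (-4)/3 = -4/3


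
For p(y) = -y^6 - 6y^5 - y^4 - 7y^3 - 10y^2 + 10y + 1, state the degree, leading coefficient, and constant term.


Highest power of y is 6, with coefficient -1. Constant term is 1.
Degree = 6, leading coefficient = -1, constant term = 1


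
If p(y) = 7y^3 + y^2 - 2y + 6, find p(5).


Using direct substitution:
  7 * (5)^3 = 875
  1 * (5)^2 = 25
  -2 * (5)^1 = -10
  constant: 6
Sum = 875 + 25 - 10 + 6 = 896


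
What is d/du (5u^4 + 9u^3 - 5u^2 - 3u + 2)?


Apply the power rule term by term:
  d/du(5u^4) = 20u^3
  d/du(9u^3) = 27u^2
  d/du(-5u^2) = -10u
  d/du(-3u) = -3
  d/du(2) = 0
p'(u) = 20u^3 + 27u^2 - 10u - 3


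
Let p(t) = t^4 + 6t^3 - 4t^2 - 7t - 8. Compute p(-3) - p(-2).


p(-3) = -104
p(-2) = -42
p(-3) - p(-2) = -104 + 42 = -62


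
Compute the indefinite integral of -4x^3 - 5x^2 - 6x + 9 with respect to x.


Reverse power rule on each term:
  ∫ -4x^3 dx = -x^4
  ∫ -5x^2 dx = -(5/3)x^3
  ∫ -6x dx = -3x^2
  ∫ 9 dx = 9x
F(x) = -x^4 - (5/3)x^3 - 3x^2 + 9x + C


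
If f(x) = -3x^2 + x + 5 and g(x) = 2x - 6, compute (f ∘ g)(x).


Substitute g(x) into f:
f(g(x)) = -3*(2x - 6)^2 + 1*(2x - 6) + 5
(2x - 6)^2 = 4x^2 - 24x + 36
Expand and combine: -12x^2 + 74x - 109


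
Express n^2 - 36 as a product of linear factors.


Roots satisfy r1 + r2 = -b/a = 0 and r1*r2 = c/a = -36.
So r1 = 6, r2 = -6.
n^2 - 36 = (n - r1)(n - r2) = (n - 6)(n + 6)


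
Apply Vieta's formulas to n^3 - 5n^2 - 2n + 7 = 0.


Monic cubic n^3+bn^2+cn+d=0: sum=-b, pairwise sum=c, product=-d.
b=-5, c=-2, d=7
r1+r2+r3 = 5
r1r2+r1r3+r2r3 = -2
r1r2r3 = -7


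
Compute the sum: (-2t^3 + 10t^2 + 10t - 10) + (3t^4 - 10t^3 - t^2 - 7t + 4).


Align terms by degree and add:
  -2t^3 + 10t^2 + 10t - 10
+ 3t^4 - 10t^3 - t^2 - 7t + 4
= 3t^4 - 12t^3 + 9t^2 + 3t - 6


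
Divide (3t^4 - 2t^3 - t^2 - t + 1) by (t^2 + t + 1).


(3t^4 - 2t^3 - t^2 - t + 1) / (t^2 + t + 1)
Step 1: 3t^2 * (t^2 + t + 1) = 3t^4 + 3t^3 + 3t^2; subtract.
Step 2: -5t * (t^2 + t + 1) = -5t^3 - 5t^2 - 5t; subtract.
Step 3: 1 * (t^2 + t + 1) = t^2 + t + 1; subtract.
Quotient: 3t^2 - 5t + 1, Remainder: 3t


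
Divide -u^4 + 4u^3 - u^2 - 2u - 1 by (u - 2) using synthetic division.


Synthetic division with c = 2. Coefficients: -1, 4, -1, -2, -1
Bring down -1.
  -1 * 2 = -2; -2 + 4 = 2
  2 * 2 = 4; 4 - 1 = 3
  3 * 2 = 6; 6 - 2 = 4
  4 * 2 = 8; 8 - 1 = 7
Quotient: -u^3 + 2u^2 + 3u + 4, Remainder: 7


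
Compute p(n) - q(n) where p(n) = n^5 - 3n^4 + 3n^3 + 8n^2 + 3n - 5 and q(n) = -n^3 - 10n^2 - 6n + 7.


Distribute the minus sign:
  (n^5 - 3n^4 + 3n^3 + 8n^2 + 3n - 5)
- (-n^3 - 10n^2 - 6n + 7)
Negate second polynomial: n^3 + 10n^2 + 6n - 7
Add: n^5 - 3n^4 + 4n^3 + 18n^2 + 9n - 12


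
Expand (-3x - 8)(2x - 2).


Distribute each term of the first polynomial:
  (-3x)(2x - 2) = -6x^2 + 6x
  (-8)(2x - 2) = -16x + 16
Sum: -6x^2 - 10x + 16


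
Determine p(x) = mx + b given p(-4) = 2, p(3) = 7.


p(x) = mx + b. Using p(-4)=2, p(3)=7:
m = (2 - 7)/(-4 - 3) = -5/-7 = 5/7
b = 2 - m*(-4) = 2 + 20/7 = 34/7
p(x) = (5/7)x + (34/7)


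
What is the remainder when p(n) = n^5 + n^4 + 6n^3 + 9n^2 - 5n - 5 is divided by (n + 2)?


By the Remainder Theorem, the remainder equals p(-2):
  1*(-2)^5 = -32
  1*(-2)^4 = 16
  6*(-2)^3 = -48
  9*(-2)^2 = 36
  -5*(-2)^1 = 10
  constant: -5
Sum: -32 + 16 - 48 + 36 + 10 - 5 = -23


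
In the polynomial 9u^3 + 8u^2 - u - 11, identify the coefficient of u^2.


Read off the coefficient of u^2: 8


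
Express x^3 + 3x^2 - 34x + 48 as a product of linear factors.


Try integer roots (divisors of 48). x=2: p(2)=0.
Divide out (x - 2): quotient is x^2 + 5x - 24.
Factor the quadratic: (x + 8)(x - 3)
Result: (x - 2)(x + 8)(x - 3)


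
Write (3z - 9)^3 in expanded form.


Expand (3z - 9)^3 by repeated multiplication:
  (3z - 9)^2 = 9z^2 - 54z + 81
= 27z^3 - 243z^2 + 729z - 729


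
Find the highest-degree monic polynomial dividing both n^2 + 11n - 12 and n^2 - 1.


Factor each:
  n^2 + 11n - 12 = (n - 1)(n + 12)
  n^2 - 1 = (n - 1)(n + 1)
Common monic factor: n - 1


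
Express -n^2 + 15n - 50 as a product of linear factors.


Roots satisfy r1 + r2 = -b/a = 15 and r1*r2 = c/a = 50.
So r1 = 5, r2 = 10.
-n^2 + 15n - 50 = -(n - r1)(n - r2) = -(n - 5)(n - 10)
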